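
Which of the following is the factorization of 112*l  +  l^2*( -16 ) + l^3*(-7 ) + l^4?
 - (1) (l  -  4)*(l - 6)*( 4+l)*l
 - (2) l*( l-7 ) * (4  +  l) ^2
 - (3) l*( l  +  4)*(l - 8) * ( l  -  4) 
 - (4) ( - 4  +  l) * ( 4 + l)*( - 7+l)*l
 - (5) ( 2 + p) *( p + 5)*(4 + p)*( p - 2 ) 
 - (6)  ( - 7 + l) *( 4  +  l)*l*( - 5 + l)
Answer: 4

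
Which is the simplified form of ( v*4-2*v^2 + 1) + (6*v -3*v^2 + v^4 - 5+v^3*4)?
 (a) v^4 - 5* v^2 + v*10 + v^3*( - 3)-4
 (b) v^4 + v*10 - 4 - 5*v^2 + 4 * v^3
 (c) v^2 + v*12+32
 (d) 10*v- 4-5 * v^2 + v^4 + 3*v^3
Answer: b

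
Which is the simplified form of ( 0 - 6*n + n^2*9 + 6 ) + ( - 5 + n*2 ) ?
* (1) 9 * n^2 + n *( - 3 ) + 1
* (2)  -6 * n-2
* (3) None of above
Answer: 3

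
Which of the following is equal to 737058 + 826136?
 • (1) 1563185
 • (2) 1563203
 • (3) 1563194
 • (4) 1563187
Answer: 3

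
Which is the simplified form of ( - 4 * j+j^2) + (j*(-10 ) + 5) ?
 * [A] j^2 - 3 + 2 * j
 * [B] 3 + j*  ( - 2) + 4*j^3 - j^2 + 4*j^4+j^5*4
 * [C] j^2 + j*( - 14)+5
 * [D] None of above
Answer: C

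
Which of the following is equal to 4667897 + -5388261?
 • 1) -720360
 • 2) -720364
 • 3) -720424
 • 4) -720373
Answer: 2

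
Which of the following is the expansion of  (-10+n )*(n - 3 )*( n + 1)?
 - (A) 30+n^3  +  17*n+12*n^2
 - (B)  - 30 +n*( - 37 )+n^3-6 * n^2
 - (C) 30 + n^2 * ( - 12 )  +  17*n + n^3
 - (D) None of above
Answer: C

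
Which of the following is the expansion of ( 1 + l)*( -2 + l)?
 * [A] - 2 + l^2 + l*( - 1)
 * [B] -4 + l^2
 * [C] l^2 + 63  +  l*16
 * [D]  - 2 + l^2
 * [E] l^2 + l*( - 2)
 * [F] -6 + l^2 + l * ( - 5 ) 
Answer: A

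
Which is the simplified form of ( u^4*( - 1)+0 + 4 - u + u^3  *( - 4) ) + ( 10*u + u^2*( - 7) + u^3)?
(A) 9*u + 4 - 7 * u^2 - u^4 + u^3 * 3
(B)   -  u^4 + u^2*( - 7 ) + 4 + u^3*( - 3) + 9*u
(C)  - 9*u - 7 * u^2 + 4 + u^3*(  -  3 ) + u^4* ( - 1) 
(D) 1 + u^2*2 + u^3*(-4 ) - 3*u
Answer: B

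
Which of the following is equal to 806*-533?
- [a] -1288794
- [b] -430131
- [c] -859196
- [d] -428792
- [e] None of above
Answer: e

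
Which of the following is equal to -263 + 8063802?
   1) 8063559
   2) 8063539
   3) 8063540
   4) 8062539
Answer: 2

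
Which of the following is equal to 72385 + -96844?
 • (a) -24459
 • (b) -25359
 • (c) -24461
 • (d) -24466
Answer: a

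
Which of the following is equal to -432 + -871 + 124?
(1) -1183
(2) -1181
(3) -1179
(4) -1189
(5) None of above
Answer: 3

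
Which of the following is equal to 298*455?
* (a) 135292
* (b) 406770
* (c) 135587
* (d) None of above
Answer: d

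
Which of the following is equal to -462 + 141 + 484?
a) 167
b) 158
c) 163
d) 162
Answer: c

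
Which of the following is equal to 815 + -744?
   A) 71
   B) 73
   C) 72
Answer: A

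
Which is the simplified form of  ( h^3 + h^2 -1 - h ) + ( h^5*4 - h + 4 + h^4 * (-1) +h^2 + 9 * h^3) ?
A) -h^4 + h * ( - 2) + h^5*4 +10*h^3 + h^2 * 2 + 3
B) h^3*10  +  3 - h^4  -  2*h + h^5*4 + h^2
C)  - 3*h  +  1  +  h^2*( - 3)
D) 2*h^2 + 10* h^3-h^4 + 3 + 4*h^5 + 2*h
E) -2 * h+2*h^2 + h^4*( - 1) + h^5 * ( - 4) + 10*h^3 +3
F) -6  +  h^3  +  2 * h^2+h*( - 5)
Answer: A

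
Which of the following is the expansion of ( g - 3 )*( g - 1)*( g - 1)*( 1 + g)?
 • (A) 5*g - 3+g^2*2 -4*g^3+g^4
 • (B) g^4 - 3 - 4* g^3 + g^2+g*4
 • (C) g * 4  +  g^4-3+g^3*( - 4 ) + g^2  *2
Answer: C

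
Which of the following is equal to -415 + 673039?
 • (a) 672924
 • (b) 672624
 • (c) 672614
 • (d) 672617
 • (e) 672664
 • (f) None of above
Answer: b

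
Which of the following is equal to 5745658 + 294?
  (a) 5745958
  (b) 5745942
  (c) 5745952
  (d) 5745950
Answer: c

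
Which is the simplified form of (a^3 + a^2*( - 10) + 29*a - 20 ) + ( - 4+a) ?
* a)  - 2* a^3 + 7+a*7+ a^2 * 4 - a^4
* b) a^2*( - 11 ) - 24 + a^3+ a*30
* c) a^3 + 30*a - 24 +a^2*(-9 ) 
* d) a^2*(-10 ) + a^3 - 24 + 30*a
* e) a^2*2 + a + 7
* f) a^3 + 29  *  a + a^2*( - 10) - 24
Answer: d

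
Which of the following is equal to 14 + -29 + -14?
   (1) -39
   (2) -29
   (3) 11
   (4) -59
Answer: 2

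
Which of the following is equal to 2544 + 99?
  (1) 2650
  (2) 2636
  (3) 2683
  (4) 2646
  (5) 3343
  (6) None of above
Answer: 6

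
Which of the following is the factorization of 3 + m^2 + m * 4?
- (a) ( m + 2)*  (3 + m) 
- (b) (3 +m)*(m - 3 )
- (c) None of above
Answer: c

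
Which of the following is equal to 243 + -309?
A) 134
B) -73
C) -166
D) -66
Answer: D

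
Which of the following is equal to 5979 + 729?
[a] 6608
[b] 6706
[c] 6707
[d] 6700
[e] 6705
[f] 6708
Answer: f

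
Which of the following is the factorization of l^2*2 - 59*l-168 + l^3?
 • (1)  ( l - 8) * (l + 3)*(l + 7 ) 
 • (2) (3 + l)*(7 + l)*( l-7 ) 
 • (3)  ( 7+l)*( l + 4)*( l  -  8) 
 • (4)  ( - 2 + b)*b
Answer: 1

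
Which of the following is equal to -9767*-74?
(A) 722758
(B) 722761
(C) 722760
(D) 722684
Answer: A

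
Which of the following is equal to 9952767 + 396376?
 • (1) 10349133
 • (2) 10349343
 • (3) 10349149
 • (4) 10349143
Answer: 4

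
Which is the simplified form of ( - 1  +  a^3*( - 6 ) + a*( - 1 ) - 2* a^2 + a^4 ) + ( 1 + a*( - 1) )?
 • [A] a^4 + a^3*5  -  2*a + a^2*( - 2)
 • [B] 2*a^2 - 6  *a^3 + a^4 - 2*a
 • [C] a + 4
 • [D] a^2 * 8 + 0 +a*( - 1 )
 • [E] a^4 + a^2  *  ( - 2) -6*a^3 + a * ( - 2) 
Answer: E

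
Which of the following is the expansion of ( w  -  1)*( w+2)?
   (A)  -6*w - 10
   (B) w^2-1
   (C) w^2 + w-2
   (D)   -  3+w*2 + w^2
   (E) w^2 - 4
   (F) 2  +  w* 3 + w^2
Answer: C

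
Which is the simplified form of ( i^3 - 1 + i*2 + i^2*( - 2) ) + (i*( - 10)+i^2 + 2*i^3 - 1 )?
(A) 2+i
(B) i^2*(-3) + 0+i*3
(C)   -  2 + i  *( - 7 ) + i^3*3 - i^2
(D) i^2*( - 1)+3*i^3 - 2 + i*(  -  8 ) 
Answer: D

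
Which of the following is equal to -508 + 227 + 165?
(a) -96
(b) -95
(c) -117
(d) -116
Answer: d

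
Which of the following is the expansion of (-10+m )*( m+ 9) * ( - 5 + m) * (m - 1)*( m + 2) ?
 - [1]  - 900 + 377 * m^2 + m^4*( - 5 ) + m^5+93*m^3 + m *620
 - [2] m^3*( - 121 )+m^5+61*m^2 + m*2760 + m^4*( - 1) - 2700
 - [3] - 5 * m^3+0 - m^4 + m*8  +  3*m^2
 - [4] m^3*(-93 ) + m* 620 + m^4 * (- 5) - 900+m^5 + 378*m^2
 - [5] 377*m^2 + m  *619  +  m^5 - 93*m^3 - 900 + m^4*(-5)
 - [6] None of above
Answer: 6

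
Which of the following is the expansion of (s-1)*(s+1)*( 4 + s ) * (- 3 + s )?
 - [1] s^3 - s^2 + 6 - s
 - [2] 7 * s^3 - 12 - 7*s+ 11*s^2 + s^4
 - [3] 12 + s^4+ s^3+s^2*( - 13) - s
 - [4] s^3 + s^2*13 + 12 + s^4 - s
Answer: 3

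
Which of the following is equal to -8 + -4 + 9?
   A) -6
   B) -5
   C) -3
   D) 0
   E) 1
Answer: C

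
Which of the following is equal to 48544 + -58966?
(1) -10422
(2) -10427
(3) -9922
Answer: 1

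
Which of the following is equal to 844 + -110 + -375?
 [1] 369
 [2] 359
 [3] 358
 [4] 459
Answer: 2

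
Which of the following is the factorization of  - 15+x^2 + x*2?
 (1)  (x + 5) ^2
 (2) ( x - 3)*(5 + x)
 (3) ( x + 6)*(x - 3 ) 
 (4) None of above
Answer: 2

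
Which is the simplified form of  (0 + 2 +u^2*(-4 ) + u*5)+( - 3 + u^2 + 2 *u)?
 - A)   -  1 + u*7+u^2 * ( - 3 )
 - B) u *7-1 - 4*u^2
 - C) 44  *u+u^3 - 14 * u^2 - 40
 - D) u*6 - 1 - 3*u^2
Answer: A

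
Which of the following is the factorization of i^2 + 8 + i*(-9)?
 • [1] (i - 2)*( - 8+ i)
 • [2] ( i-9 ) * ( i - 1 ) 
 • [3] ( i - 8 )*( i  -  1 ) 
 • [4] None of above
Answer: 3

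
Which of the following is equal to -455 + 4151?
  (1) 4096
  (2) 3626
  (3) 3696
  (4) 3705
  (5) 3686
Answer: 3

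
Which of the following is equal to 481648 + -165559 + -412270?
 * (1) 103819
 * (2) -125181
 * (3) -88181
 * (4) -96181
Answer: 4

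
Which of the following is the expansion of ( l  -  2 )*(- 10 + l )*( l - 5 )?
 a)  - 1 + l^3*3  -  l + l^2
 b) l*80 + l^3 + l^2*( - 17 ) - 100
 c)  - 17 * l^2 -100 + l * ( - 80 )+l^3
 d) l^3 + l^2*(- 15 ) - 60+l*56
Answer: b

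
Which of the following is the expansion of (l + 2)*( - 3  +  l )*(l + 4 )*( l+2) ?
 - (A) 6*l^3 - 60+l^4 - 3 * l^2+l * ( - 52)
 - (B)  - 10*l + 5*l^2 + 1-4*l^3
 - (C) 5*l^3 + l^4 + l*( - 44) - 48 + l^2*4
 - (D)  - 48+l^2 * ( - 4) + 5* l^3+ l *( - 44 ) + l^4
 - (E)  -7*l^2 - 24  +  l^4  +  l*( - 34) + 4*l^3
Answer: D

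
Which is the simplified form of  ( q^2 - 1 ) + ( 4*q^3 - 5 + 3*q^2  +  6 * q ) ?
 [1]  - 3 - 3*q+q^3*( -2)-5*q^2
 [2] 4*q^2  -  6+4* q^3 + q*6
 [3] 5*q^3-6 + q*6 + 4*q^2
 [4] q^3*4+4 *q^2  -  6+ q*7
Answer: 2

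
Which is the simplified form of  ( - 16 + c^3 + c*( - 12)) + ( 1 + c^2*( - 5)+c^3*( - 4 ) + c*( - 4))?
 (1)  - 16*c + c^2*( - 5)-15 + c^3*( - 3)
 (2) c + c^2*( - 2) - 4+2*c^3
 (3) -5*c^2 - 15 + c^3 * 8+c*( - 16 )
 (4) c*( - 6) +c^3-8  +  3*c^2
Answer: 1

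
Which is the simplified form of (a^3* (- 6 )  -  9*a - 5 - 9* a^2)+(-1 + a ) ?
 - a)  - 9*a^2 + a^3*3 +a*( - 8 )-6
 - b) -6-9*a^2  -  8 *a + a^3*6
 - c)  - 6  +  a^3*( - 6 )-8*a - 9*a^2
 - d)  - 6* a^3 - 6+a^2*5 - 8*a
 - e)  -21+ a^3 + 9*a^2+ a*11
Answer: c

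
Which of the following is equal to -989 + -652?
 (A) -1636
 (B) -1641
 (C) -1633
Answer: B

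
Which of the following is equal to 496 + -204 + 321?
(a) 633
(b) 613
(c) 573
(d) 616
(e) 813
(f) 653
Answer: b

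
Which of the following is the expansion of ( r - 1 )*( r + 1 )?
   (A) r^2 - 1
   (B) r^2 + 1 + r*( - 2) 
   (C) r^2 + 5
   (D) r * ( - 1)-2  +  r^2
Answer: A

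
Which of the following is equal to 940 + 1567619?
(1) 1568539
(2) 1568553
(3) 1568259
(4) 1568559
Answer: 4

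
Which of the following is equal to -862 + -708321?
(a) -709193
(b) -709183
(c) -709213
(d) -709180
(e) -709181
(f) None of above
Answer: b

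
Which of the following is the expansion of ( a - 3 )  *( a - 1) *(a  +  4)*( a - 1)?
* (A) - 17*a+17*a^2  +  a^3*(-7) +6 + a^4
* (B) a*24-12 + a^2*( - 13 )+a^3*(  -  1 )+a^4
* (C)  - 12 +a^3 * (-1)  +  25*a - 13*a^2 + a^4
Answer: C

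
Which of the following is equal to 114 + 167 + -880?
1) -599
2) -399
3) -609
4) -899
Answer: 1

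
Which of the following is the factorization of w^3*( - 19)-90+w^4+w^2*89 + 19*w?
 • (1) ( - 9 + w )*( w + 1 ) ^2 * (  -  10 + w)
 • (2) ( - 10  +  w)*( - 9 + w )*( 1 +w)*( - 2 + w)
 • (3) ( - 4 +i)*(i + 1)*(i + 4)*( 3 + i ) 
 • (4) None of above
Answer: 4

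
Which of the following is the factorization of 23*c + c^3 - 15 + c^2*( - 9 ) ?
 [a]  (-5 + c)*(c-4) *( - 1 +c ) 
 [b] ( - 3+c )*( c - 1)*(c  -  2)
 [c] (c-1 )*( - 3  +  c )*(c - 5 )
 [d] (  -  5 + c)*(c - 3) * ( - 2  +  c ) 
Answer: c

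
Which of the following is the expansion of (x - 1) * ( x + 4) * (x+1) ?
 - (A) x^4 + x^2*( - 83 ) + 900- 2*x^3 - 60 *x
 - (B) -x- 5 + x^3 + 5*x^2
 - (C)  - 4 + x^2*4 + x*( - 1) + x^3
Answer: C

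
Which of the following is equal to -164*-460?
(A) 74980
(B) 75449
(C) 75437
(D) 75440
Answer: D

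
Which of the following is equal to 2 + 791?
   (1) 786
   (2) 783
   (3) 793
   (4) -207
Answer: 3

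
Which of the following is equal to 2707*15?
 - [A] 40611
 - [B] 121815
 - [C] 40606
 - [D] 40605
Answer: D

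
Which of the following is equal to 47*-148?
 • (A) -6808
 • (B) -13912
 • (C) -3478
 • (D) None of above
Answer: D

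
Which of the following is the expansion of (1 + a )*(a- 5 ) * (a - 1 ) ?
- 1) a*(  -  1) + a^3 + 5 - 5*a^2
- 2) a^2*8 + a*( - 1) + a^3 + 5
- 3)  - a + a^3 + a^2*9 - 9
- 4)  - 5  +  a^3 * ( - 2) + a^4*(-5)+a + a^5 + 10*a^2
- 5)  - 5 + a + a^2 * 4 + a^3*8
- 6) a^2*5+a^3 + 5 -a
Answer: 1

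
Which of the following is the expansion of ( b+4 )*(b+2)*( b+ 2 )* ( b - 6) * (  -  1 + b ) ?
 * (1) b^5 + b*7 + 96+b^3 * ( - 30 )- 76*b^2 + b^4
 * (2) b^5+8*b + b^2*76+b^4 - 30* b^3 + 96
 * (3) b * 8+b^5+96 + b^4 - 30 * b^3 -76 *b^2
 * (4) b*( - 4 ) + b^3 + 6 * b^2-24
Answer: 3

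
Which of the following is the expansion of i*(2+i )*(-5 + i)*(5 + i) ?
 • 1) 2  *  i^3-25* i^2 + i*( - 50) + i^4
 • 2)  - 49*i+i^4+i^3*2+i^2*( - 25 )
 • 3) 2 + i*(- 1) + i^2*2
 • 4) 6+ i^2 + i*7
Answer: 1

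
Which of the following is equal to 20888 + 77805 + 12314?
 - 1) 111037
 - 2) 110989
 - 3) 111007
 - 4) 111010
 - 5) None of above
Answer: 3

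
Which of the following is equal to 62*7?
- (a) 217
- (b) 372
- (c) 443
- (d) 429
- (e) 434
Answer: e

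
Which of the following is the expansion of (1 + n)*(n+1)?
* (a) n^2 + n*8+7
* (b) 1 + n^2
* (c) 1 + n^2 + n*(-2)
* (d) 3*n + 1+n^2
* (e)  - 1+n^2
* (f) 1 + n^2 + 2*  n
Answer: f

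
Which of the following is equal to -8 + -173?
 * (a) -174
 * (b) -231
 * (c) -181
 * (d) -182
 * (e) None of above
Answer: c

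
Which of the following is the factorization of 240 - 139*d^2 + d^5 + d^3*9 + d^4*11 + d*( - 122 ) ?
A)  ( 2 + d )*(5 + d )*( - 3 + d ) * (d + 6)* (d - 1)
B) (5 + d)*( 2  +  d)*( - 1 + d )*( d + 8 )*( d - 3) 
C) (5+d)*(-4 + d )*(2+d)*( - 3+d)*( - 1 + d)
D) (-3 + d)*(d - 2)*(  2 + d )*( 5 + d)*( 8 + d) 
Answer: B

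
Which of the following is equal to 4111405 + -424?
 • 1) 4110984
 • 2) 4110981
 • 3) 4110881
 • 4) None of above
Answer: 2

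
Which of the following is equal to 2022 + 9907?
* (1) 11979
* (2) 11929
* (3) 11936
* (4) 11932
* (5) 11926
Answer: 2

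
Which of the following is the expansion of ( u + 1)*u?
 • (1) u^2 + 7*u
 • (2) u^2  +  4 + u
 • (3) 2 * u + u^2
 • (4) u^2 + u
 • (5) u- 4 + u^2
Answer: 4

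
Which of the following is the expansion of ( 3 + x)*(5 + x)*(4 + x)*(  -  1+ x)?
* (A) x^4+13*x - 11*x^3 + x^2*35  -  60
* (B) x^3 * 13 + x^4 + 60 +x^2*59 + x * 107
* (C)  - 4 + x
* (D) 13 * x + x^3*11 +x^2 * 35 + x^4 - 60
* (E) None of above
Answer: D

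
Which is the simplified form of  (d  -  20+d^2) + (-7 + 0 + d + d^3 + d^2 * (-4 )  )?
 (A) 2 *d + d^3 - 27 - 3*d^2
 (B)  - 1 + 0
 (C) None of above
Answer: A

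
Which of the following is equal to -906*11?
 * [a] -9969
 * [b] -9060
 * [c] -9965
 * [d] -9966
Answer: d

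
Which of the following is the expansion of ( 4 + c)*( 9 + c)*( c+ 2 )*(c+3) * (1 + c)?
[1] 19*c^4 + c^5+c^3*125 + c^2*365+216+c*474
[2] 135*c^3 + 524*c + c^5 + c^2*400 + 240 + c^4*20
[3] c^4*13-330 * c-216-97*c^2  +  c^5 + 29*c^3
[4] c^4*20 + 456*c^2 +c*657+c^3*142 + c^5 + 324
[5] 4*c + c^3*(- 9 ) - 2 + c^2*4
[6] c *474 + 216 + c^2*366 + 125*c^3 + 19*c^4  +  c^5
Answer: 1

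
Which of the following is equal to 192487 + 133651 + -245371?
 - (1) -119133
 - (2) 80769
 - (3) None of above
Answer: 3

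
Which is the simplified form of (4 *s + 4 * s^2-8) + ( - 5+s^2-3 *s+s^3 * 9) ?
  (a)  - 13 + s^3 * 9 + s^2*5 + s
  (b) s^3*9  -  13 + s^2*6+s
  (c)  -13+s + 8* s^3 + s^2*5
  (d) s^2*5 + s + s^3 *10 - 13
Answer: a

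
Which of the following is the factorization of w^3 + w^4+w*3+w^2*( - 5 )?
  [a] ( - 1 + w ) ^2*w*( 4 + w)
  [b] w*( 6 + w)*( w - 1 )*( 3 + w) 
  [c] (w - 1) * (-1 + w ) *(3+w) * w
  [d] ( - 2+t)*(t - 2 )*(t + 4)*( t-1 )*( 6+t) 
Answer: c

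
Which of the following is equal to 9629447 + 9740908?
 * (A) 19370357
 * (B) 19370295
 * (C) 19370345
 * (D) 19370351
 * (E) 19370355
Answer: E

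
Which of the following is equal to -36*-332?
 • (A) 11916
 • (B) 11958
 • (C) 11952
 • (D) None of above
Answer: C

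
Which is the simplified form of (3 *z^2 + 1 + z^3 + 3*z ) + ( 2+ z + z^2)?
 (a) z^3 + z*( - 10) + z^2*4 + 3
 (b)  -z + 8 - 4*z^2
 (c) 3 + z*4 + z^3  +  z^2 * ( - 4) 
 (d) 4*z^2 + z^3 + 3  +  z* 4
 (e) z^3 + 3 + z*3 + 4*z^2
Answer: d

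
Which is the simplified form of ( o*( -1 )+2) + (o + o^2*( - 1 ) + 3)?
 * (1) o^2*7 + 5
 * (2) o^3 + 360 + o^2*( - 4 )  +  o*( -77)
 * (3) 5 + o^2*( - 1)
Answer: 3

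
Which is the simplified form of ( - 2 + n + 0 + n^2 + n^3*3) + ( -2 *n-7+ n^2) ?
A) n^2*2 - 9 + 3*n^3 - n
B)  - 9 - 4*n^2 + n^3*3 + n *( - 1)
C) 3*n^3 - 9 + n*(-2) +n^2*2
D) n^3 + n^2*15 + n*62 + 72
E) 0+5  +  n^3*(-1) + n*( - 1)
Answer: A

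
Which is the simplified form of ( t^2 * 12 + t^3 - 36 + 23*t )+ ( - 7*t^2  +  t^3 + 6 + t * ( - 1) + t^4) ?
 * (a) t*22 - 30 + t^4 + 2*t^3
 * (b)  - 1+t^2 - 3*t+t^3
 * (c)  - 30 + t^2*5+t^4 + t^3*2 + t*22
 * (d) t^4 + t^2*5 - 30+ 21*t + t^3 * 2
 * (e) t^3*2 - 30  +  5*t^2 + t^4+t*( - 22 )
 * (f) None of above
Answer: c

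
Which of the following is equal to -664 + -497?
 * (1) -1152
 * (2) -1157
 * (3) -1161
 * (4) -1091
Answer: 3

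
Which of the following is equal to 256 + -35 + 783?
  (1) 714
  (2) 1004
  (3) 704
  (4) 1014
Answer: 2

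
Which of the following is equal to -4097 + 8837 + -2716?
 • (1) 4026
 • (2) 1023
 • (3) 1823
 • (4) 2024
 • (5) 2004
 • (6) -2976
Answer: 4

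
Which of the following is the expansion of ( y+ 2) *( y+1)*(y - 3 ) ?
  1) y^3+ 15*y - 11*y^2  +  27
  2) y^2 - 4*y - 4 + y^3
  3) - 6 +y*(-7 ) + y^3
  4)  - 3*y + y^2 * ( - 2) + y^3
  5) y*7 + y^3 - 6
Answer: 3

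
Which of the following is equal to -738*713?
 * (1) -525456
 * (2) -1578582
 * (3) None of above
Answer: 3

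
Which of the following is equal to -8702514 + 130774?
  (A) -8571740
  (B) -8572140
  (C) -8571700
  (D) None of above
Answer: A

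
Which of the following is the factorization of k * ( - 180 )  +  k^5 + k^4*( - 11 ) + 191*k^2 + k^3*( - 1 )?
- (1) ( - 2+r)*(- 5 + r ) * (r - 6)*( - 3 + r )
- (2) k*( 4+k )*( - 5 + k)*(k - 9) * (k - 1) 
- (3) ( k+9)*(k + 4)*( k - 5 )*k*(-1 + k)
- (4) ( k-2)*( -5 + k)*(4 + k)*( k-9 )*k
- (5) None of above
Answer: 2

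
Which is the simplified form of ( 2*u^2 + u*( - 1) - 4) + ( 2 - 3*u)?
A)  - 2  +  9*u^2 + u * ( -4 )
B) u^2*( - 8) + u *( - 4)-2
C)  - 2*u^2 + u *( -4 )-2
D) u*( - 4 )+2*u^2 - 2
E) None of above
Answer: D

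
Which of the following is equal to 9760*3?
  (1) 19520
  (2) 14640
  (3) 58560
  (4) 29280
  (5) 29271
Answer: 4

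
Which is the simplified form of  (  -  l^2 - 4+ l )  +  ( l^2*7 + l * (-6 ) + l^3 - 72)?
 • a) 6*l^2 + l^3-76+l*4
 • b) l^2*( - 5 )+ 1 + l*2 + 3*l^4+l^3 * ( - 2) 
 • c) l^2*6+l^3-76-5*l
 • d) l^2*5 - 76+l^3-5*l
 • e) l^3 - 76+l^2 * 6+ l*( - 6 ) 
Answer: c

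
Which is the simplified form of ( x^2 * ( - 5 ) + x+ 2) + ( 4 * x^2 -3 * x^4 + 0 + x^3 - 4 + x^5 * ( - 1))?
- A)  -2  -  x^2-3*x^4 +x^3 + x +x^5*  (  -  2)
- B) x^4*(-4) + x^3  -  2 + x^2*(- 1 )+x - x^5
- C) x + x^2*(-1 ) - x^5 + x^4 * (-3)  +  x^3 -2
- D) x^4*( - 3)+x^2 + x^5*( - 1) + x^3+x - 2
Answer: C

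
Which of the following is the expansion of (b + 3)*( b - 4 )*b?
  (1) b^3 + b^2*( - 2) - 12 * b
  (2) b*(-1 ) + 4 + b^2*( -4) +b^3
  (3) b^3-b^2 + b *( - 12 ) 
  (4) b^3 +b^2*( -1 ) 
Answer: 3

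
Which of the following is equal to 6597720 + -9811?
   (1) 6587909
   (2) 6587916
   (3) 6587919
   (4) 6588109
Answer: 1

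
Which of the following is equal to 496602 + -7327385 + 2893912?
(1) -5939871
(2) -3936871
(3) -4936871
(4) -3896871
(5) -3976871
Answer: 2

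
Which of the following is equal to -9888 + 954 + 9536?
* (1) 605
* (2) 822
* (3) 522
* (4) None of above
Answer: 4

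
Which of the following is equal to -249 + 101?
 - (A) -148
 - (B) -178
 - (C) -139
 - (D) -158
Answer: A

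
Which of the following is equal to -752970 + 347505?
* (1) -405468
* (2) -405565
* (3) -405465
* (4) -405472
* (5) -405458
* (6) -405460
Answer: 3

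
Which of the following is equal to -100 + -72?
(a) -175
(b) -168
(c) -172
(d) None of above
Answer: c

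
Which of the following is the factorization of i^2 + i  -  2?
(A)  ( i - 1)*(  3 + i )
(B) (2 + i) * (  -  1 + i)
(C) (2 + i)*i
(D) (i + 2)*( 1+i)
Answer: B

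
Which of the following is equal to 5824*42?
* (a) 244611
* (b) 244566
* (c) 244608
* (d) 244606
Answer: c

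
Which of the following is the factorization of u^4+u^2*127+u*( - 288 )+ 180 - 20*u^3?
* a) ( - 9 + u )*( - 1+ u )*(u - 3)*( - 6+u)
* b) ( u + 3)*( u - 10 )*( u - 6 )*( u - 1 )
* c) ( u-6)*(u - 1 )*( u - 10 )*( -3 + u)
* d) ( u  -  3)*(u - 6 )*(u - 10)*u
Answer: c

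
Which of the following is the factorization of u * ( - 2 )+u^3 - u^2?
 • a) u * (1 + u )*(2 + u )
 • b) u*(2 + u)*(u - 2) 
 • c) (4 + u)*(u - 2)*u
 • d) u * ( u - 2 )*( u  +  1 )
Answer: d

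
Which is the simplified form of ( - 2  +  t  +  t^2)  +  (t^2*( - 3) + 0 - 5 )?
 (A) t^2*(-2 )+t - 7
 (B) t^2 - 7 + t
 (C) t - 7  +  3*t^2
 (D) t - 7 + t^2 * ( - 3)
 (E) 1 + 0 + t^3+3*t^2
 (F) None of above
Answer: A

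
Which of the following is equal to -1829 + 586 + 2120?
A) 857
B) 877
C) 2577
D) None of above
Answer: B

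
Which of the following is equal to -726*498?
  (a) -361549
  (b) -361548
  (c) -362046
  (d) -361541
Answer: b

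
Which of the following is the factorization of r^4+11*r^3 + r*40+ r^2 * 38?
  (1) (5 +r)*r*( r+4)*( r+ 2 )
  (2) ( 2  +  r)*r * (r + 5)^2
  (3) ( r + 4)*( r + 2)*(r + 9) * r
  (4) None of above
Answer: 1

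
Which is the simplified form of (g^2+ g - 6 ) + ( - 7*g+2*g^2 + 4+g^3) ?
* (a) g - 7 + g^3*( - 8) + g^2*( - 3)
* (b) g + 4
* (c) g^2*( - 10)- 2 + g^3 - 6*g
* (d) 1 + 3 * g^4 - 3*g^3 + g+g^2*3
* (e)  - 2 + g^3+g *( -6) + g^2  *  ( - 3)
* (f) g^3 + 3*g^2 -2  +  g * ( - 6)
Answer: f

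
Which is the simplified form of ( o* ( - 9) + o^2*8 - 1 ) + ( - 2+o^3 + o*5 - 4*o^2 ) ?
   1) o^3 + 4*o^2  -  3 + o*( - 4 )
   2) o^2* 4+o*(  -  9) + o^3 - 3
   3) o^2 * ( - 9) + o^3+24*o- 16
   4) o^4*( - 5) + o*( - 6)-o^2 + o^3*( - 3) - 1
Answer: 1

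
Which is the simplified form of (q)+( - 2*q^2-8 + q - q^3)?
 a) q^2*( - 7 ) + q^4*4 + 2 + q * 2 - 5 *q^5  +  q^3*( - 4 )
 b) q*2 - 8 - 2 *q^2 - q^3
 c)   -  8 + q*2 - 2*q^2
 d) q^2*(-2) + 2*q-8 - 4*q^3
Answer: b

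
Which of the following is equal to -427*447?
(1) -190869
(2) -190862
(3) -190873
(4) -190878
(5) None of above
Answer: 1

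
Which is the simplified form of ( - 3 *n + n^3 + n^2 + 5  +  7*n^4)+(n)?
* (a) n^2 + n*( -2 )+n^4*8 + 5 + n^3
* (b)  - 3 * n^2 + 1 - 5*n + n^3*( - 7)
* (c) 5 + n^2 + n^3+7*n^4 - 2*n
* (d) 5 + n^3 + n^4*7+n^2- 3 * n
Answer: c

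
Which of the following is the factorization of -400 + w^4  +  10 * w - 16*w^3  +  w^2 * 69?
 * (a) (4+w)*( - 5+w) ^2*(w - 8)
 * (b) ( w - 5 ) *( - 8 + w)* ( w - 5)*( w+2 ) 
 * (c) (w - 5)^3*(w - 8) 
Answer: b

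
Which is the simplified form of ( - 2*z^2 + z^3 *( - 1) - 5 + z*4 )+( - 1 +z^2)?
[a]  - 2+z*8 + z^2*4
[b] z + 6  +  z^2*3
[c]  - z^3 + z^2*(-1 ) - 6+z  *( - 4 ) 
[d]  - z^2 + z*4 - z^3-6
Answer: d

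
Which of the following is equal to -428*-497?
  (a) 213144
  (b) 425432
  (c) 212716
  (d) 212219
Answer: c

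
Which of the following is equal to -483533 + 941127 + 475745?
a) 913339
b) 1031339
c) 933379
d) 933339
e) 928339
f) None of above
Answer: d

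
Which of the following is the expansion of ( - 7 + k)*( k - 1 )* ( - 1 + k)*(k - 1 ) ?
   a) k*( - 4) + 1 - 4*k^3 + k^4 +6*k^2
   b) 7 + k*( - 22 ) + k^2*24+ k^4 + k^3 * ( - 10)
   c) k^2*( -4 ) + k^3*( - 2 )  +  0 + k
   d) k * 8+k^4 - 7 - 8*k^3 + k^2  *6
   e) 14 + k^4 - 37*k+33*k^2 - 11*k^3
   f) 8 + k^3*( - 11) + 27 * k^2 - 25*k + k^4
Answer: b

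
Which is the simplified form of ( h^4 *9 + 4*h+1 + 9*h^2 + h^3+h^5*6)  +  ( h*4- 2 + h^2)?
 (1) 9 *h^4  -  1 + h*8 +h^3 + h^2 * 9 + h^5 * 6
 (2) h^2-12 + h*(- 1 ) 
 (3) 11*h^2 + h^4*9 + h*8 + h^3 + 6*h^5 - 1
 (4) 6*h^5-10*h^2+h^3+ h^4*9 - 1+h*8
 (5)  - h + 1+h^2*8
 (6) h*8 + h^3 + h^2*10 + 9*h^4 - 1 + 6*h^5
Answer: 6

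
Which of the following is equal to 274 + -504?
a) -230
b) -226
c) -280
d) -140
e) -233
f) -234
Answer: a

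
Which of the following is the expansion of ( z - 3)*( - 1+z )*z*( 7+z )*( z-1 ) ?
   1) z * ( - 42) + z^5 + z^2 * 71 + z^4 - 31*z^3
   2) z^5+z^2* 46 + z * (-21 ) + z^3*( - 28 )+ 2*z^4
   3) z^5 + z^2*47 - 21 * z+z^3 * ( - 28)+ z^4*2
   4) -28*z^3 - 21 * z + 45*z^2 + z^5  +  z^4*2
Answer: 2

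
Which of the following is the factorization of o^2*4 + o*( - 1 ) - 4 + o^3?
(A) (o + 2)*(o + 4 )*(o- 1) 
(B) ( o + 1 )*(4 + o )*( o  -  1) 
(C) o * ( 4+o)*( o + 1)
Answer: B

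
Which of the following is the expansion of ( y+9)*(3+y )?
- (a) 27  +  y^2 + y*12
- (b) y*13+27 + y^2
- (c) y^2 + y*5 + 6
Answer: a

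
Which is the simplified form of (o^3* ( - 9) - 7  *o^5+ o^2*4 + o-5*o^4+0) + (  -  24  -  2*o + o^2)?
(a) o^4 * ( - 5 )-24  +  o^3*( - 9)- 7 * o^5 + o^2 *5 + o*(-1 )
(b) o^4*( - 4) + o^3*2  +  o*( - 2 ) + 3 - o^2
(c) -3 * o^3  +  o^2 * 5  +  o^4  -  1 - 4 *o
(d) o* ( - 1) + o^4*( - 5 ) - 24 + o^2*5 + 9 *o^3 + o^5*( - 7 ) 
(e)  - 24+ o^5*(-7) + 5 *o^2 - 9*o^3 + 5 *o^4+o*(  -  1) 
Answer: a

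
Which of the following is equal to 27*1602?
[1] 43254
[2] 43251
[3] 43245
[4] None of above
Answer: 1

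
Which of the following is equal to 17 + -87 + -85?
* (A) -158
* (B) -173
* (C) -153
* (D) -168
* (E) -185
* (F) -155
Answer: F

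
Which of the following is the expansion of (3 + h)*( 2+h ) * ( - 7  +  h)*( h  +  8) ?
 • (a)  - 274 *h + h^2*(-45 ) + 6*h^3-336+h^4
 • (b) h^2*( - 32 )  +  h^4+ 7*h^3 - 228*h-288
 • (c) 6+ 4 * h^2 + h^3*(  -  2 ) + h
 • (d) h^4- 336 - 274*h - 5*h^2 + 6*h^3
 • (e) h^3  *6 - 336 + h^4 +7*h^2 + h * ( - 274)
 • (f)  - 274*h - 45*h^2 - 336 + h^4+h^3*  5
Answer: a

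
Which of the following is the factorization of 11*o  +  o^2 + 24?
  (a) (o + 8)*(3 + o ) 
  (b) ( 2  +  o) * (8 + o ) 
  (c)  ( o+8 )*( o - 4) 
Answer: a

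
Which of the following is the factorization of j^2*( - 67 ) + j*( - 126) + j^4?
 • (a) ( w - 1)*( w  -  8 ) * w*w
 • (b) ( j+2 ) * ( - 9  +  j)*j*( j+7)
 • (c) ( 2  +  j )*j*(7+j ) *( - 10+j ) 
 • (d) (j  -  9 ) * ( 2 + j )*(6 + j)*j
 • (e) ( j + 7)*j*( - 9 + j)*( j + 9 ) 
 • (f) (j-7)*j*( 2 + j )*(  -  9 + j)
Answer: b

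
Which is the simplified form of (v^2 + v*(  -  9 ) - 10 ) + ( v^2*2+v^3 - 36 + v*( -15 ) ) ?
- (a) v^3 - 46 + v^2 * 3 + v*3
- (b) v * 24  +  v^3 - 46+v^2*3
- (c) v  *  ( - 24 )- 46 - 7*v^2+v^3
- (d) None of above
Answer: d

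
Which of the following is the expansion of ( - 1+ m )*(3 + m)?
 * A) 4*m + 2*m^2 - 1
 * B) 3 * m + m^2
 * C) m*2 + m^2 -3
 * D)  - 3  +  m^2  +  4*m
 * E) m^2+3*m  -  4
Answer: C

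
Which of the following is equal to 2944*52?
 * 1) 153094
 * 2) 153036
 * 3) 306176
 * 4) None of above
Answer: 4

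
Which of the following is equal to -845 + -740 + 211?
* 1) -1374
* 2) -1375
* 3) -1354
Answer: 1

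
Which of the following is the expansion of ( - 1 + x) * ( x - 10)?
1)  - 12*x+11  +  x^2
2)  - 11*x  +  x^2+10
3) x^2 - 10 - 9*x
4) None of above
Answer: 2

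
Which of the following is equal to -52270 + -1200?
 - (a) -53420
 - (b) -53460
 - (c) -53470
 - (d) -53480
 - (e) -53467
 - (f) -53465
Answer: c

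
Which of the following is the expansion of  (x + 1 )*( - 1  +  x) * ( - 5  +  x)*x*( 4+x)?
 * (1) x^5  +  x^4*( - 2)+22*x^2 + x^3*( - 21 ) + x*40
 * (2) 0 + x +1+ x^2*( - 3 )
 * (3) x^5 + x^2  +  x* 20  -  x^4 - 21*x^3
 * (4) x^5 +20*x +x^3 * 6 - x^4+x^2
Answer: 3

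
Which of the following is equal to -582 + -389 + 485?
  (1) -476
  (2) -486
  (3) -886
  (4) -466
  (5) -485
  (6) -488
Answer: 2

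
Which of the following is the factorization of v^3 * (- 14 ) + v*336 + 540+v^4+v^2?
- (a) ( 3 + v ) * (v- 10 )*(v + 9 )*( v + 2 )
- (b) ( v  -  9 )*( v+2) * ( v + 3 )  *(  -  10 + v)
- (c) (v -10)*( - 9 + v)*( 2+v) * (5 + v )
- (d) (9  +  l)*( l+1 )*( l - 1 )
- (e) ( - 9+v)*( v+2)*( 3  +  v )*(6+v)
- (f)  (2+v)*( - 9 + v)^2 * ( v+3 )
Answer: b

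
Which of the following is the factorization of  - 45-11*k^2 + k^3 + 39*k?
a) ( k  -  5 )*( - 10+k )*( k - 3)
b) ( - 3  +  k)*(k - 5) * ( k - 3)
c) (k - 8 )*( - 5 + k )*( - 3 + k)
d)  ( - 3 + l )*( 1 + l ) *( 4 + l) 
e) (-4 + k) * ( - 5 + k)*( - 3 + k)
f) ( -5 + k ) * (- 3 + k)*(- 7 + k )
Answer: b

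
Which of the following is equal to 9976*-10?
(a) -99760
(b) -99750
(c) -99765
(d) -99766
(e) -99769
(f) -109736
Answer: a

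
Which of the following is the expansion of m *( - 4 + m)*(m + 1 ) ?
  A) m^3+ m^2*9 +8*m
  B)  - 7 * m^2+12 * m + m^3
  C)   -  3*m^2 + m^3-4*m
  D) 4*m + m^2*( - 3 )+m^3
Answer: C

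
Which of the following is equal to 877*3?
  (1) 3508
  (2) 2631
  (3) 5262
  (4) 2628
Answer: 2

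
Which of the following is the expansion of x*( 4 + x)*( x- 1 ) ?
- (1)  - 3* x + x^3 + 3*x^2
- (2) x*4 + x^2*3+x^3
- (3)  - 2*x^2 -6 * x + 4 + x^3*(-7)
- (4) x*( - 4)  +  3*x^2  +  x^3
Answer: 4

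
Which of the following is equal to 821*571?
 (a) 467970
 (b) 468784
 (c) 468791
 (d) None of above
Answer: c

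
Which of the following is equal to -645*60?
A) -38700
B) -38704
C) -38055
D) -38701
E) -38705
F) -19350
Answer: A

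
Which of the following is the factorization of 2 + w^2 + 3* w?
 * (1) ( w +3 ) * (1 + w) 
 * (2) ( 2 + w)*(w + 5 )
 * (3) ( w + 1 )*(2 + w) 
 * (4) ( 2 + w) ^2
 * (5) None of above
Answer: 3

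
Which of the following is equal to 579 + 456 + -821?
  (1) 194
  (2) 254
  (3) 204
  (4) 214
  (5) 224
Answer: 4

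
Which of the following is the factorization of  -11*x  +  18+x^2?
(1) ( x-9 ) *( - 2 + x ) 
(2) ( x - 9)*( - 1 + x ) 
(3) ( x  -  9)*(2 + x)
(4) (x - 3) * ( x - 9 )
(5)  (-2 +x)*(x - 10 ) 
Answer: 1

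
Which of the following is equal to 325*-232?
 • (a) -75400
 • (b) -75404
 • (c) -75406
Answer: a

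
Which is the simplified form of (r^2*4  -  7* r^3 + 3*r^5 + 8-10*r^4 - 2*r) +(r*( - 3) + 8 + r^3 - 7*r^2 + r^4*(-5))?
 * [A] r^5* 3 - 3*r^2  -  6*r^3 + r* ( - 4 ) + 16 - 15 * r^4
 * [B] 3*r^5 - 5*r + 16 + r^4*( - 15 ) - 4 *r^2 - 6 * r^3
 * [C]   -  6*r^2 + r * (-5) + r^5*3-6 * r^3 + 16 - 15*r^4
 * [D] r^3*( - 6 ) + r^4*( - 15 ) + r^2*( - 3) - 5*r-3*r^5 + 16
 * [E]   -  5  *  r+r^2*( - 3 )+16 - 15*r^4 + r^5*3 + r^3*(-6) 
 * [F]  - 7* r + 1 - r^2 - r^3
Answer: E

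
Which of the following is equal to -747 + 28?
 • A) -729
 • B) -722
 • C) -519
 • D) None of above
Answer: D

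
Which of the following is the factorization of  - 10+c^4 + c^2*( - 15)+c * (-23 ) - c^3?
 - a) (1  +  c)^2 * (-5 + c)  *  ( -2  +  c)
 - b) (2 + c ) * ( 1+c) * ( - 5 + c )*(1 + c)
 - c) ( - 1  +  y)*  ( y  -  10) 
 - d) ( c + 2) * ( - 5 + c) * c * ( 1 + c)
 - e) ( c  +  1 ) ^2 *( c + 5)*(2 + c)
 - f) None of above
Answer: b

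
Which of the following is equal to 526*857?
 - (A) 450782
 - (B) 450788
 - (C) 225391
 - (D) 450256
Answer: A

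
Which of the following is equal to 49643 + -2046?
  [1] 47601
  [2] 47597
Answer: 2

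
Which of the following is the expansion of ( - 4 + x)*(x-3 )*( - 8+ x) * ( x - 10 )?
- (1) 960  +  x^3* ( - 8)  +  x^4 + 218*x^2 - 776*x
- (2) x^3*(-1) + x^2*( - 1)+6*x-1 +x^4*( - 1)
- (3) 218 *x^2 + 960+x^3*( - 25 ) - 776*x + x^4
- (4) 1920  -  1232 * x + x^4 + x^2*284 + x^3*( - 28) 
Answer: 3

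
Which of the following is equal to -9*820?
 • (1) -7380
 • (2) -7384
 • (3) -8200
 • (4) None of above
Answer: 1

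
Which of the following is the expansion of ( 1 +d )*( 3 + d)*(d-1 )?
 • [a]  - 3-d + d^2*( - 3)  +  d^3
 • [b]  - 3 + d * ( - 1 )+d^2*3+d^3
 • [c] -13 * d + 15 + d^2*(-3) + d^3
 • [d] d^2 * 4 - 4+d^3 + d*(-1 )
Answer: b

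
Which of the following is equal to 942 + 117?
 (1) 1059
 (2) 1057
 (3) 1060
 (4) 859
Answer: 1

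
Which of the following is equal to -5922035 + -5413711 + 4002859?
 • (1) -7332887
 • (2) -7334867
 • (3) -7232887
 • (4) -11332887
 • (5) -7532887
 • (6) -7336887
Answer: 1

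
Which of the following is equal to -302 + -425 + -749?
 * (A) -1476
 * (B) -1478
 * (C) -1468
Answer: A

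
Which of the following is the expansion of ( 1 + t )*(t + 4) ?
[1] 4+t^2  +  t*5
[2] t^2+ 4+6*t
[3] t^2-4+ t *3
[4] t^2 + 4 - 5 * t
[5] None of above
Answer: 1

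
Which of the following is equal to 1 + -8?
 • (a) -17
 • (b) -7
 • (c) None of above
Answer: b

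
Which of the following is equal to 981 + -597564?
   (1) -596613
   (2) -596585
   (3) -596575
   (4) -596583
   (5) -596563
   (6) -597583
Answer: 4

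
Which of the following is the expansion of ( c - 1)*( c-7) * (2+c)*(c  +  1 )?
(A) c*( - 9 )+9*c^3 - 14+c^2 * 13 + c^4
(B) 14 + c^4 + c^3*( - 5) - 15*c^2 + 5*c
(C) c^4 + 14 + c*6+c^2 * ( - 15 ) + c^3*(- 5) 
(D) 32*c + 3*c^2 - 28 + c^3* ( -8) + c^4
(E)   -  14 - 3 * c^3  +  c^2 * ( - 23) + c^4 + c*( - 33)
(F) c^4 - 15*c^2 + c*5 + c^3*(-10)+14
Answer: B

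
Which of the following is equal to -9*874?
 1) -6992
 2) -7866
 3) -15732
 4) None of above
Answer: 2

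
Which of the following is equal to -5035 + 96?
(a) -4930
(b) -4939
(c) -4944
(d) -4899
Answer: b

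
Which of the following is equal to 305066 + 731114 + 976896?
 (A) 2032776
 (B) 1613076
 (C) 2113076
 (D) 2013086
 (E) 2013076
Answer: E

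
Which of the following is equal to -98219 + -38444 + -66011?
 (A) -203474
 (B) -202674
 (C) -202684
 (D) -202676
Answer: B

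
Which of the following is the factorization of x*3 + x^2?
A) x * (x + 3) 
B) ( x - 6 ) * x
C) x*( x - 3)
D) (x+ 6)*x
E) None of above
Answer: A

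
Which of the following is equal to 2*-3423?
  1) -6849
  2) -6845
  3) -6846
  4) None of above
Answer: 3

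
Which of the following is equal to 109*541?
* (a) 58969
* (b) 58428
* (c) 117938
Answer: a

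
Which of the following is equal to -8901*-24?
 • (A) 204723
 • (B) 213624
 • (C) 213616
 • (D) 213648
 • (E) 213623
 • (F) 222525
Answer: B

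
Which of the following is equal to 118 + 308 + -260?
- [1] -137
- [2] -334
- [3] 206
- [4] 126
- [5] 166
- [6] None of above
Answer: 5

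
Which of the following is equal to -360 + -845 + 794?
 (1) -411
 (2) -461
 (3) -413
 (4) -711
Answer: 1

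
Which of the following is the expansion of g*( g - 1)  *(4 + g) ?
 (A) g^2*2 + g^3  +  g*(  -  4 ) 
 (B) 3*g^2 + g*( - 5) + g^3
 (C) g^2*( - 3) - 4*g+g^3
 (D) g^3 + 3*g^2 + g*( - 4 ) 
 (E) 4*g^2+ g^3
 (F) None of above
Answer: D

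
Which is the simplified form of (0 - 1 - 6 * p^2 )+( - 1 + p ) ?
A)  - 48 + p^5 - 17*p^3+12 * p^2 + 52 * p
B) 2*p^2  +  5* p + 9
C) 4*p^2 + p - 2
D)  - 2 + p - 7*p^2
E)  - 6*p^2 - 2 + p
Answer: E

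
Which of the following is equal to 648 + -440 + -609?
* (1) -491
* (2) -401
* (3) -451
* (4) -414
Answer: 2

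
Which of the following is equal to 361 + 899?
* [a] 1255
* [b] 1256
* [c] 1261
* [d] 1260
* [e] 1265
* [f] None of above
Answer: d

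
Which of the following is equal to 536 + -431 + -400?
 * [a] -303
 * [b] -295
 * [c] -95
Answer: b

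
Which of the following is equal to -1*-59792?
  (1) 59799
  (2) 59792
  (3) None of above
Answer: 2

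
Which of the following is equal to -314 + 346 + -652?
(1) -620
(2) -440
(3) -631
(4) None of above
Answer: 1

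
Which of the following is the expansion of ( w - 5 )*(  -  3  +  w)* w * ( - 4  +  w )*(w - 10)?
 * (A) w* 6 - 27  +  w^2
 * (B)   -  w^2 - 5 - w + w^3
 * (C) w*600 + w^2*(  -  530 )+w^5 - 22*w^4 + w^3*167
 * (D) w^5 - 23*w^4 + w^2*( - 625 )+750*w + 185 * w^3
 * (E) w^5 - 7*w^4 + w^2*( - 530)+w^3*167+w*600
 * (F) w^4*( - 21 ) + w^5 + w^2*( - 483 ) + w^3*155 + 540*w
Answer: C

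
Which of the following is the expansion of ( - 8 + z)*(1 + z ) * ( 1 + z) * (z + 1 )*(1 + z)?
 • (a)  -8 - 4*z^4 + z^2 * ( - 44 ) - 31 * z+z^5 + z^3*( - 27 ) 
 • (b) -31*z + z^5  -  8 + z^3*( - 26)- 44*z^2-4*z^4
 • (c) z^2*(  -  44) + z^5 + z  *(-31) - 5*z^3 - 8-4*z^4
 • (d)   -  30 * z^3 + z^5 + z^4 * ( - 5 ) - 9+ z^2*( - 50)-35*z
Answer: b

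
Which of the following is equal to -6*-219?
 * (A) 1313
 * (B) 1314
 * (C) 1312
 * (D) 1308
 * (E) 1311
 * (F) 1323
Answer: B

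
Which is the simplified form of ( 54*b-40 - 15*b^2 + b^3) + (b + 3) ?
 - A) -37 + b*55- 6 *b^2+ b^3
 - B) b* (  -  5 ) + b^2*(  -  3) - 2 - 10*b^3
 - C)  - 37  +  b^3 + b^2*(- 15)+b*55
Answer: C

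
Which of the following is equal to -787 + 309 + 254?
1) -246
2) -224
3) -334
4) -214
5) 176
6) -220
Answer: 2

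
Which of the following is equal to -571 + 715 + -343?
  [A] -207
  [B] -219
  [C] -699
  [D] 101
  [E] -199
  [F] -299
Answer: E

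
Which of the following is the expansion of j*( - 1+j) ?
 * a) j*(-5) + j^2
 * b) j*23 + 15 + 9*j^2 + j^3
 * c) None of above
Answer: c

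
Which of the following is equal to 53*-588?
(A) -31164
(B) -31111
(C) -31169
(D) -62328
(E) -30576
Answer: A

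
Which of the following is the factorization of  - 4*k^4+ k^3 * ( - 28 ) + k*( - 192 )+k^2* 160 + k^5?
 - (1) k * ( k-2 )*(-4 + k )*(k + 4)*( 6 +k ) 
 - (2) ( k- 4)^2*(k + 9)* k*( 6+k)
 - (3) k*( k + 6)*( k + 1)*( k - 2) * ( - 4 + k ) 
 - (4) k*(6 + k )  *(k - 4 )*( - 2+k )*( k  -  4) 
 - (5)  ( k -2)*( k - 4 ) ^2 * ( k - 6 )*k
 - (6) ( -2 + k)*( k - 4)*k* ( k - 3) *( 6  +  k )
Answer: 4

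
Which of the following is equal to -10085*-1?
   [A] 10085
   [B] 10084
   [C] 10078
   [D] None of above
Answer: A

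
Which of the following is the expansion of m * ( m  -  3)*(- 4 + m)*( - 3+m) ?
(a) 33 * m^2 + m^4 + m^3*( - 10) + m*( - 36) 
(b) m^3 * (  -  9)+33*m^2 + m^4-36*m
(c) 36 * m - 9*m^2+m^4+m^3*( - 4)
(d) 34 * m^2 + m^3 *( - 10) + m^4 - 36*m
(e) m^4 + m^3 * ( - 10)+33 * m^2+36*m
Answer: a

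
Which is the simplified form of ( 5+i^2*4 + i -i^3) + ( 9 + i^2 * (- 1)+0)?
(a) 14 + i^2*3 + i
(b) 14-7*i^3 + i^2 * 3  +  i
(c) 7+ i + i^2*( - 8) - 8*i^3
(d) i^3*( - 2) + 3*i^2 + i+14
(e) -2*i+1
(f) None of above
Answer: f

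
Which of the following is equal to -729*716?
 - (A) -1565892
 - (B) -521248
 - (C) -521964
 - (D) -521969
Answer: C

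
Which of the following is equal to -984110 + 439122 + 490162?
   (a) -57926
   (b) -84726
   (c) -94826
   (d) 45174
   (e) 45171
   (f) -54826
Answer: f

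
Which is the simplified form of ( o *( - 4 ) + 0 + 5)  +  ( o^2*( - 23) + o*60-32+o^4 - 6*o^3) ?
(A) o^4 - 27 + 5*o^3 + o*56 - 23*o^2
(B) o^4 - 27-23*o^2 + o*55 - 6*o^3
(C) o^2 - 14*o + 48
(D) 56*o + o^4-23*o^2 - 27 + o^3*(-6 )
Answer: D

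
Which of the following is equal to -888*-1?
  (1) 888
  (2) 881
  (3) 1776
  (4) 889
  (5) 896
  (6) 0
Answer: 1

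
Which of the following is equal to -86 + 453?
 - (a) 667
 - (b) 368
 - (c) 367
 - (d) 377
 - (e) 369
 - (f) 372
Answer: c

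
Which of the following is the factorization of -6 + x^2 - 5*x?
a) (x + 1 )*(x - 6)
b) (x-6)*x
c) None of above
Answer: a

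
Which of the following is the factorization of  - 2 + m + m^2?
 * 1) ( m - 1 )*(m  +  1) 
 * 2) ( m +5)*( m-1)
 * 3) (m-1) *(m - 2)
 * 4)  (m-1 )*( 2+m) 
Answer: 4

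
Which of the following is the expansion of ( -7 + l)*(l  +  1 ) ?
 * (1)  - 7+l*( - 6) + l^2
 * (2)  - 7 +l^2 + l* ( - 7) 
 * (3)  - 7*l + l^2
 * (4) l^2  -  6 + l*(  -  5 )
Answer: 1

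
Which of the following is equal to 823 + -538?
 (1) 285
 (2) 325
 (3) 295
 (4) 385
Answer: 1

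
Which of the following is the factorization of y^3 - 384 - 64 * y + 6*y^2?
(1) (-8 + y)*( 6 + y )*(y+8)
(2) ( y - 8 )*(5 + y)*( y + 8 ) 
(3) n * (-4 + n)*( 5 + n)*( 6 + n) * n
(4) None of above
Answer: 1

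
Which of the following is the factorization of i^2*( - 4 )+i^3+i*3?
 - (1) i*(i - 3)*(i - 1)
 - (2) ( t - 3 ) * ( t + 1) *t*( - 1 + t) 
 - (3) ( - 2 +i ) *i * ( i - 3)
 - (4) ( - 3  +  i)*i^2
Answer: 1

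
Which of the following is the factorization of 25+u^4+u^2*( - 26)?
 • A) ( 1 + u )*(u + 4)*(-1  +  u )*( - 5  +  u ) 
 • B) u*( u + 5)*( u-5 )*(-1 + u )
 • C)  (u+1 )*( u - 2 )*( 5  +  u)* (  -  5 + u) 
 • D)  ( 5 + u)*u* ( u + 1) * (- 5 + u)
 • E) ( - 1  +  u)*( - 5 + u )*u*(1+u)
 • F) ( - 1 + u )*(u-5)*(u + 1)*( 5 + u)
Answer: F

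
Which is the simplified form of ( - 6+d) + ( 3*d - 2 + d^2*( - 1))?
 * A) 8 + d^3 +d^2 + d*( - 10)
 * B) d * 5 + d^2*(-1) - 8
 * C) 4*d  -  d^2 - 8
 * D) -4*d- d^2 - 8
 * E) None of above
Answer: C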